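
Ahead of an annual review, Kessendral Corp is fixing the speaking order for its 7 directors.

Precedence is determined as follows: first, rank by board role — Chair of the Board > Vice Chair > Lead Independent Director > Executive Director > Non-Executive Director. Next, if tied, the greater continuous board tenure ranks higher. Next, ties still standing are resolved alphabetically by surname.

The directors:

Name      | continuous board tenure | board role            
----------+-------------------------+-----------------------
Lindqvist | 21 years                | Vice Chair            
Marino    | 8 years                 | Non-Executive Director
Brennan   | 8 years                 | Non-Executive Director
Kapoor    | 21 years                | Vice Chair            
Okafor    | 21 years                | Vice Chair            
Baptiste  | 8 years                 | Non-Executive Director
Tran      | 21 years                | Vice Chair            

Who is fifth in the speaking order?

Baptiste

By board role: Kapoor, Lindqvist, Okafor and Tran (Vice Chair); then Baptiste, Brennan and Marino (Non-Executive Director).
Kapoor, Lindqvist, Okafor and Tran all have continuous board tenure 21 years, so the next rule applies.
Among Kapoor, Lindqvist, Okafor and Tran, alphabetically by surname: Kapoor before Lindqvist before Okafor before Tran.
Baptiste, Brennan and Marino all have continuous board tenure 8 years, so the next rule applies.
Among Baptiste, Brennan and Marino, alphabetically by surname: Baptiste before Brennan before Marino.
Order: Kapoor, Lindqvist, Okafor, Tran, Baptiste, Brennan, Marino.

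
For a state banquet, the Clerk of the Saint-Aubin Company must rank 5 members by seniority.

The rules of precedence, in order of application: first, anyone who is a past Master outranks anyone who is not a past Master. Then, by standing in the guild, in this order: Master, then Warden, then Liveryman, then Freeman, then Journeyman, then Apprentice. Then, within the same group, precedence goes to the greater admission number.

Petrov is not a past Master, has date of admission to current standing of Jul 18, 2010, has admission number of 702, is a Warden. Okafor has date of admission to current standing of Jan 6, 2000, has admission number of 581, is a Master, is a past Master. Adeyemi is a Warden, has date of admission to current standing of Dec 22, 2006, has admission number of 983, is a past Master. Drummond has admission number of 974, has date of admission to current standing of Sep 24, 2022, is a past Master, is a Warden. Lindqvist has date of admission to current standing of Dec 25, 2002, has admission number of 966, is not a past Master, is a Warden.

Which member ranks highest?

Okafor

By the first rule: Okafor, Adeyemi and Drummond (each a past Master); then Lindqvist and Petrov (both not a past Master).
Among Okafor, Adeyemi and Drummond, by standing in the guild: Okafor (Master) before Adeyemi and Drummond (Warden).
Among Adeyemi and Drummond, by admission number (higher first): Adeyemi (983) before Drummond (974).
Lindqvist and Petrov are each Warden, so the next rule applies.
Among Lindqvist and Petrov, by admission number (higher first): Lindqvist (966) before Petrov (702).
Order: Okafor, Adeyemi, Drummond, Lindqvist, Petrov.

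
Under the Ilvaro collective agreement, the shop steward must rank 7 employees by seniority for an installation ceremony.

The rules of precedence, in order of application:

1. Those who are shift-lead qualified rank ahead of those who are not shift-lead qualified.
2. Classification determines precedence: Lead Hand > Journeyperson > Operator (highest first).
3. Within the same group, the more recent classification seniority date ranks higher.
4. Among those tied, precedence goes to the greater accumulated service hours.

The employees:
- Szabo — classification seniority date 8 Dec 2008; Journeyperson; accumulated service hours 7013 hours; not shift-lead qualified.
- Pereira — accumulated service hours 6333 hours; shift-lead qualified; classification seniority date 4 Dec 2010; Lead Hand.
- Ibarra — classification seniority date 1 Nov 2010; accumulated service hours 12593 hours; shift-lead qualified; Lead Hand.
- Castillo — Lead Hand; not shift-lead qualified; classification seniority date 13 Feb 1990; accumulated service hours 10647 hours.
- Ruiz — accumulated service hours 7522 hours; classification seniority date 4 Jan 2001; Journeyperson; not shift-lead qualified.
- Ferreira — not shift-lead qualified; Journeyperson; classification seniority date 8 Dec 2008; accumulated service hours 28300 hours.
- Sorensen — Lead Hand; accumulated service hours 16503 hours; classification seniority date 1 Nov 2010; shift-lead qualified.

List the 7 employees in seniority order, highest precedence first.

Pereira, Sorensen, Ibarra, Castillo, Ferreira, Szabo, Ruiz

By the first rule: Pereira, Sorensen and Ibarra (each shift-lead qualified); then Castillo, Ferreira, Szabo and Ruiz (each not shift-lead qualified).
Pereira, Sorensen and Ibarra are each Lead Hand, so the next rule applies.
Among Pereira, Sorensen and Ibarra, by classification seniority date (later first): Pereira (4 Dec 2010) before Sorensen and Ibarra (1 Nov 2010).
Among Sorensen and Ibarra, by accumulated service hours (higher first): Sorensen (16503 hours) before Ibarra (12593 hours).
Among Castillo, Ferreira, Szabo and Ruiz, by classification: Castillo (Lead Hand) before Ferreira, Szabo and Ruiz (Journeyperson).
Among Ferreira, Szabo and Ruiz, by classification seniority date (later first): Ferreira and Szabo (8 Dec 2008) before Ruiz (4 Jan 2001).
Among Ferreira and Szabo, by accumulated service hours (higher first): Ferreira (28300 hours) before Szabo (7013 hours).
Full order: Pereira, Sorensen, Ibarra, Castillo, Ferreira, Szabo, Ruiz.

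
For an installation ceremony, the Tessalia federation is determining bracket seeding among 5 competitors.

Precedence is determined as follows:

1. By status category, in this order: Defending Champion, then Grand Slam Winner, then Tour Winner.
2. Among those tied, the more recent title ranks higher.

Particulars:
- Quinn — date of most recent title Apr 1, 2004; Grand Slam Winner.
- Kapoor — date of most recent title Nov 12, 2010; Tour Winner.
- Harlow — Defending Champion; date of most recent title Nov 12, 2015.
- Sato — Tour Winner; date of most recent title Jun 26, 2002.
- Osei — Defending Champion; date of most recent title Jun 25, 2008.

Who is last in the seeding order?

Sato

By status category: Harlow and Osei (Defending Champion); then Quinn (Grand Slam Winner); then Kapoor and Sato (Tour Winner).
Among Harlow and Osei, by date of most recent title (later first): Harlow (Nov 12, 2015) before Osei (Jun 25, 2008).
Among Kapoor and Sato, by date of most recent title (later first): Kapoor (Nov 12, 2010) before Sato (Jun 26, 2002).
Order: Harlow, Osei, Quinn, Kapoor, Sato.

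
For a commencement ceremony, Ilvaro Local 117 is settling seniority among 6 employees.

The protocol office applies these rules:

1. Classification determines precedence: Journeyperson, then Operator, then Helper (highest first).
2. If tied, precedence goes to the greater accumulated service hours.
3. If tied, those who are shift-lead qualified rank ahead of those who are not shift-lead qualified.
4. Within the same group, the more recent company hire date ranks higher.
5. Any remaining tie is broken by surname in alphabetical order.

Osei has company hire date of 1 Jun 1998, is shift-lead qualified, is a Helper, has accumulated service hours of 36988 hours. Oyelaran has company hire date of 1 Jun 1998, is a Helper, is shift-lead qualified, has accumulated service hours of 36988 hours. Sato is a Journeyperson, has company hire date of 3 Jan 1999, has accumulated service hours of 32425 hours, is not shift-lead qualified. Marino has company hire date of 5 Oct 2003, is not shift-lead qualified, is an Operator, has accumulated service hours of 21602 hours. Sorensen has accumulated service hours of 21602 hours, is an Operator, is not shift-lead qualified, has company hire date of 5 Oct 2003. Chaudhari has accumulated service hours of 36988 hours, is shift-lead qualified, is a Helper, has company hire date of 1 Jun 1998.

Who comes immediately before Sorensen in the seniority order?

By classification: Sato (Journeyperson); then Marino and Sorensen (Operator); then Chaudhari, Osei and Oyelaran (Helper).
Marino and Sorensen both have accumulated service hours 21602 hours, so the next rule applies.
Marino and Sorensen are each not shift-lead qualified, so the next rule applies.
Marino and Sorensen both have company hire date 5 Oct 2003, so the next rule applies.
Among Marino and Sorensen, alphabetically by surname: Marino before Sorensen.
Chaudhari, Osei and Oyelaran all have accumulated service hours 36988 hours, so the next rule applies.
Chaudhari, Osei and Oyelaran are each shift-lead qualified, so the next rule applies.
Chaudhari, Osei and Oyelaran all have company hire date 1 Jun 1998, so the next rule applies.
Among Chaudhari, Osei and Oyelaran, alphabetically by surname: Chaudhari before Osei before Oyelaran.
Order: Sato, Marino, Sorensen, Chaudhari, Osei, Oyelaran.

Marino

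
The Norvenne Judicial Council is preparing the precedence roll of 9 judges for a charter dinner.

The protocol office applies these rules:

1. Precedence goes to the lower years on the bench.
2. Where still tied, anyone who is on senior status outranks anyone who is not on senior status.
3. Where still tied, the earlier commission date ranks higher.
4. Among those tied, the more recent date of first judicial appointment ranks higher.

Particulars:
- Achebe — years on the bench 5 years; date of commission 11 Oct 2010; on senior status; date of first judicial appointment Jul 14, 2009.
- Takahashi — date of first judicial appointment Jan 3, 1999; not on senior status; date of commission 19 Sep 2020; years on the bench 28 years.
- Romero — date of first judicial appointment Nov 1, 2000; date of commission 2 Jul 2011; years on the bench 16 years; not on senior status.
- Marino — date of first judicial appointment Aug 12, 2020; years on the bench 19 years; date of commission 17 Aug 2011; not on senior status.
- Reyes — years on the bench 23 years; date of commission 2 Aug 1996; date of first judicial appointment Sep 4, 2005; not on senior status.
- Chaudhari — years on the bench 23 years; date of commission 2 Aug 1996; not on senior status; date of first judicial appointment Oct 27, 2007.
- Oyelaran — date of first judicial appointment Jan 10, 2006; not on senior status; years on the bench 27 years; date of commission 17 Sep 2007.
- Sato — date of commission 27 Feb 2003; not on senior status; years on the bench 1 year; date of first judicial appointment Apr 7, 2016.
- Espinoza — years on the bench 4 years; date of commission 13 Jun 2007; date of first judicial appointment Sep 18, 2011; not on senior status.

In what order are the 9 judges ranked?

By years on the bench (lower first): Sato (1 year); then Espinoza (4 years); then Achebe (5 years); then Romero (16 years); then Marino (19 years); then Chaudhari and Reyes (both 23 years); then Oyelaran (27 years); then Takahashi (28 years).
Chaudhari and Reyes are each not on senior status, so the next rule applies.
Chaudhari and Reyes both have date of commission 2 Aug 1996, so the next rule applies.
Among Chaudhari and Reyes, by date of first judicial appointment (later first): Chaudhari (Oct 27, 2007) before Reyes (Sep 4, 2005).
Full order: Sato, Espinoza, Achebe, Romero, Marino, Chaudhari, Reyes, Oyelaran, Takahashi.

Sato, Espinoza, Achebe, Romero, Marino, Chaudhari, Reyes, Oyelaran, Takahashi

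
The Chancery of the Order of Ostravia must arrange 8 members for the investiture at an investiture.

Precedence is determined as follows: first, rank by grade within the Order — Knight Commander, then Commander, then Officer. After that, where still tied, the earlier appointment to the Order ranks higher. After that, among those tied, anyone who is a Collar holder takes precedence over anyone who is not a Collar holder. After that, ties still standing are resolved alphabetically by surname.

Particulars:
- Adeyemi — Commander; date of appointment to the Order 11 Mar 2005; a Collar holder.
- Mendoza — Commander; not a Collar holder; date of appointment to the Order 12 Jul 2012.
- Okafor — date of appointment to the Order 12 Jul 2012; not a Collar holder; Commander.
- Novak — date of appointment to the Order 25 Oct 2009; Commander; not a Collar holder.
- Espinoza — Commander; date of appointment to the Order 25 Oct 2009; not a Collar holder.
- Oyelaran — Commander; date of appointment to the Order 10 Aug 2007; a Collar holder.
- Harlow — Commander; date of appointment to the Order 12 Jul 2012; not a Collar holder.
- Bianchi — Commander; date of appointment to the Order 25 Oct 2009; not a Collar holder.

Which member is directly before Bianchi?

Oyelaran

By grade within the Order: Adeyemi, Oyelaran, Bianchi, Espinoza, Novak, Harlow, Mendoza and Okafor (Commander).
Among Adeyemi, Oyelaran, Bianchi, Espinoza, Novak, Harlow, Mendoza and Okafor, by date of appointment to the Order (earlier first): Adeyemi (11 Mar 2005) before Oyelaran (10 Aug 2007) before Bianchi, Espinoza and Novak (25 Oct 2009) before Harlow, Mendoza and Okafor (12 Jul 2012).
Bianchi, Espinoza and Novak are each not a Collar holder, so the next rule applies.
Among Bianchi, Espinoza and Novak, alphabetically by surname: Bianchi before Espinoza before Novak.
Harlow, Mendoza and Okafor are each not a Collar holder, so the next rule applies.
Among Harlow, Mendoza and Okafor, alphabetically by surname: Harlow before Mendoza before Okafor.
Order: Adeyemi, Oyelaran, Bianchi, Espinoza, Novak, Harlow, Mendoza, Okafor.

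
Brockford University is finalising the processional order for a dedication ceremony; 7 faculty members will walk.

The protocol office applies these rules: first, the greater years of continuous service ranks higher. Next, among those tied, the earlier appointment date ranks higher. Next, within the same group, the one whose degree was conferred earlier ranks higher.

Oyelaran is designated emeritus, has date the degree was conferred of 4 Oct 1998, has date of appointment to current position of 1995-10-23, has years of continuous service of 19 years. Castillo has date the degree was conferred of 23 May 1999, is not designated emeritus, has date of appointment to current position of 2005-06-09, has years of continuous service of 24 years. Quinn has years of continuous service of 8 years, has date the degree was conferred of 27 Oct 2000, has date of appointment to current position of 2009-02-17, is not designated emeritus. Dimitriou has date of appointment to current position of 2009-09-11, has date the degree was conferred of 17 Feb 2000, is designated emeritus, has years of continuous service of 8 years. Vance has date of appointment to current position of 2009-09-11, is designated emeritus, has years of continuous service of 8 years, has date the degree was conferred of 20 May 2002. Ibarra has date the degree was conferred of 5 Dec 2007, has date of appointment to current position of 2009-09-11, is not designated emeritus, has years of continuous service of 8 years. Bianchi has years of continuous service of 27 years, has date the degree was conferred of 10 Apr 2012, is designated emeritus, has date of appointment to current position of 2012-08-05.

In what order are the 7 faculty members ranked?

Bianchi, Castillo, Oyelaran, Quinn, Dimitriou, Vance, Ibarra

By years of continuous service (higher first): Bianchi (27 years); then Castillo (24 years); then Oyelaran (19 years); then Quinn, Dimitriou, Vance and Ibarra (each 8 years).
Among Quinn, Dimitriou, Vance and Ibarra, by date of appointment to current position (earlier first): Quinn (2009-02-17) before Dimitriou, Vance and Ibarra (2009-09-11).
Among Dimitriou, Vance and Ibarra, by date the degree was conferred (earlier first): Dimitriou (17 Feb 2000) before Vance (20 May 2002) before Ibarra (5 Dec 2007).
Full order: Bianchi, Castillo, Oyelaran, Quinn, Dimitriou, Vance, Ibarra.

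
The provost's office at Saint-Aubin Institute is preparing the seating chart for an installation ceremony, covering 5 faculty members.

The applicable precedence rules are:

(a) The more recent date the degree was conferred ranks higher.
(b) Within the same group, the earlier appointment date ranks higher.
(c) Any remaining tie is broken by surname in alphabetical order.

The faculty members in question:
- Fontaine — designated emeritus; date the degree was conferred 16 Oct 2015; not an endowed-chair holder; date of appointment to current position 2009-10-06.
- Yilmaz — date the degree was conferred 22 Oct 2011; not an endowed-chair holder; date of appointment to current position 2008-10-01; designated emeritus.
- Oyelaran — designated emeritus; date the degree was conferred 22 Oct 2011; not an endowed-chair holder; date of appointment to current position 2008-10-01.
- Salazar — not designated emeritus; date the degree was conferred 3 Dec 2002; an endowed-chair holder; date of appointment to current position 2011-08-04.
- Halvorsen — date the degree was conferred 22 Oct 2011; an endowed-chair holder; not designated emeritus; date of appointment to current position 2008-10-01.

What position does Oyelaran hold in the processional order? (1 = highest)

By date the degree was conferred (later first): Fontaine (16 Oct 2015); then Halvorsen, Oyelaran and Yilmaz (each 22 Oct 2011); then Salazar (3 Dec 2002).
Halvorsen, Oyelaran and Yilmaz all have date of appointment to current position 2008-10-01, so the next rule applies.
Among Halvorsen, Oyelaran and Yilmaz, alphabetically by surname: Halvorsen before Oyelaran before Yilmaz.
Order: Fontaine, Halvorsen, Oyelaran, Yilmaz, Salazar. So position 3.

3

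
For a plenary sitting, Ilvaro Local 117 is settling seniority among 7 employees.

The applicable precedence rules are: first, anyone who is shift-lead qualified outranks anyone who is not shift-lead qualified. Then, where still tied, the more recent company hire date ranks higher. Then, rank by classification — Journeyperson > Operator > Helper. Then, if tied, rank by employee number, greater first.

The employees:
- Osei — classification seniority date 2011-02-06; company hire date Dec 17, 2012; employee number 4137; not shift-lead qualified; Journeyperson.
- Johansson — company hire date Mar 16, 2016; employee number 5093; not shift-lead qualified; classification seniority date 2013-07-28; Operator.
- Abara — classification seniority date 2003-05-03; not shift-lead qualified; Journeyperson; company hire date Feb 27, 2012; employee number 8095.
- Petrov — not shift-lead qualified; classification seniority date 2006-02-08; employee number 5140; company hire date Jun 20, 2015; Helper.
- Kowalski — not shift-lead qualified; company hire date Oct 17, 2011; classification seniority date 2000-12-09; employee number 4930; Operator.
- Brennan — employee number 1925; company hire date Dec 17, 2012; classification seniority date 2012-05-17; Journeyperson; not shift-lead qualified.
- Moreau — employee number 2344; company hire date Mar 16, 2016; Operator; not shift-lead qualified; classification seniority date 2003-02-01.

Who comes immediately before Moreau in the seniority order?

Johansson

By the first rule: Johansson, Moreau, Petrov, Osei, Brennan, Abara and Kowalski (each not shift-lead qualified).
Among Johansson, Moreau, Petrov, Osei, Brennan, Abara and Kowalski, by company hire date (later first): Johansson and Moreau (Mar 16, 2016) before Petrov (Jun 20, 2015) before Osei and Brennan (Dec 17, 2012) before Abara (Feb 27, 2012) before Kowalski (Oct 17, 2011).
Johansson and Moreau are each Operator, so the next rule applies.
Among Johansson and Moreau, by employee number (higher first): Johansson (5093) before Moreau (2344).
Osei and Brennan are each Journeyperson, so the next rule applies.
Among Osei and Brennan, by employee number (higher first): Osei (4137) before Brennan (1925).
Order: Johansson, Moreau, Petrov, Osei, Brennan, Abara, Kowalski.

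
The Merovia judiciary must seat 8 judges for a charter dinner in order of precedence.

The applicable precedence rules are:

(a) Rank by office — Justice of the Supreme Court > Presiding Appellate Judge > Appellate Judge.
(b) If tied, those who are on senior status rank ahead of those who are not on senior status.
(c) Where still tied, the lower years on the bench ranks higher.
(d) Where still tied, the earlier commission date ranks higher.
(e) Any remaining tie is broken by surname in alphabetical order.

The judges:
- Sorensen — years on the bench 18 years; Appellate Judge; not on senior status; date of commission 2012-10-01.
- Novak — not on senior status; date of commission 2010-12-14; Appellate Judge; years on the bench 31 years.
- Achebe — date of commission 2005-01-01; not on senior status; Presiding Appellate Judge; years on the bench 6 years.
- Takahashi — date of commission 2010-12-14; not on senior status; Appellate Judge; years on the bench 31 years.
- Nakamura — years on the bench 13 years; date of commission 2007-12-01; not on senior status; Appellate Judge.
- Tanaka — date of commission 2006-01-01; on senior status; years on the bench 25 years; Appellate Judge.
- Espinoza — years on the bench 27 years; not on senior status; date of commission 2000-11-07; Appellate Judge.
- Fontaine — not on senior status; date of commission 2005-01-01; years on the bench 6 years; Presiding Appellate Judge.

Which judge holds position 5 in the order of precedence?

Sorensen

By office: Achebe and Fontaine (Presiding Appellate Judge); then Tanaka, Nakamura, Sorensen, Espinoza, Novak and Takahashi (Appellate Judge).
Achebe and Fontaine are each not on senior status, so the next rule applies.
Achebe and Fontaine both have years on the bench 6 years, so the next rule applies.
Achebe and Fontaine both have date of commission 2005-01-01, so the next rule applies.
Among Achebe and Fontaine, alphabetically by surname: Achebe before Fontaine.
Among Tanaka, Nakamura, Sorensen, Espinoza, Novak and Takahashi, on senior status before not on senior status: Tanaka (on senior status) before Nakamura, Sorensen, Espinoza, Novak and Takahashi (not on senior status).
Among Nakamura, Sorensen, Espinoza, Novak and Takahashi, by years on the bench (lower first): Nakamura (13 years) before Sorensen (18 years) before Espinoza (27 years) before Novak and Takahashi (31 years).
Novak and Takahashi both have date of commission 2010-12-14, so the next rule applies.
Among Novak and Takahashi, alphabetically by surname: Novak before Takahashi.
Order: Achebe, Fontaine, Tanaka, Nakamura, Sorensen, Espinoza, Novak, Takahashi.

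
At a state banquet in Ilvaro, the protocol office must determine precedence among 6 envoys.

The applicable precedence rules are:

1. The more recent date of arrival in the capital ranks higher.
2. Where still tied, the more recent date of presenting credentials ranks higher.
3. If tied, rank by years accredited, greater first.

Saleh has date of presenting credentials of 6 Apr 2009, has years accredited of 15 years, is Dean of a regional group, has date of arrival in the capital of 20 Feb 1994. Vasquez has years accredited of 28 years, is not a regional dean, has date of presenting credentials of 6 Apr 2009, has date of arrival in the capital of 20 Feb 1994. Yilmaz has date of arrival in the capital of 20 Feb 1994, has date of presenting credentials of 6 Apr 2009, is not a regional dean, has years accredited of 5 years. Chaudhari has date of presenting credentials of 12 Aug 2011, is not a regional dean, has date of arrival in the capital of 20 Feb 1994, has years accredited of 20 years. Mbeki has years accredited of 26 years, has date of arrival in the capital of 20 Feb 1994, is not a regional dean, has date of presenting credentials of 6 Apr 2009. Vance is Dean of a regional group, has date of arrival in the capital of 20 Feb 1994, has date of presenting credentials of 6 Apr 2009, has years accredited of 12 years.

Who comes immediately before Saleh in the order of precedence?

Mbeki

By date of arrival in the capital (later first): Chaudhari, Vasquez, Mbeki, Saleh, Vance and Yilmaz (each 20 Feb 1994).
Among Chaudhari, Vasquez, Mbeki, Saleh, Vance and Yilmaz, by date of presenting credentials (later first): Chaudhari (12 Aug 2011) before Vasquez, Mbeki, Saleh, Vance and Yilmaz (6 Apr 2009).
Among Vasquez, Mbeki, Saleh, Vance and Yilmaz, by years accredited (higher first): Vasquez (28 years) before Mbeki (26 years) before Saleh (15 years) before Vance (12 years) before Yilmaz (5 years).
Order: Chaudhari, Vasquez, Mbeki, Saleh, Vance, Yilmaz.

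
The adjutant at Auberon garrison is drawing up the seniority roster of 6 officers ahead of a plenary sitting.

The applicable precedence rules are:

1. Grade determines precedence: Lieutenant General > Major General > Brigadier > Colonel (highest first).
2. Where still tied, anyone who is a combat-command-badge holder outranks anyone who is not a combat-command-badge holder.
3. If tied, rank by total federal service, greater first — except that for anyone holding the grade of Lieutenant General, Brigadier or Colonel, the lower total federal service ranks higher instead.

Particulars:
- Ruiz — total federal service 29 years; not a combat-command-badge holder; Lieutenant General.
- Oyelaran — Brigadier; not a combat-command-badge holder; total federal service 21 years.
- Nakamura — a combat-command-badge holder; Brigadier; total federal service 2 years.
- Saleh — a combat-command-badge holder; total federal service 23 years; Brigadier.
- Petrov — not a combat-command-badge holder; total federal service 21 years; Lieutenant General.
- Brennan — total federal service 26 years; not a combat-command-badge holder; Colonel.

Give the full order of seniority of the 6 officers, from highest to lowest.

Petrov, Ruiz, Nakamura, Saleh, Oyelaran, Brennan

By grade: Petrov and Ruiz (Lieutenant General); then Nakamura, Saleh and Oyelaran (Brigadier); then Brennan (Colonel).
Petrov and Ruiz are each not a combat-command-badge holder, so the next rule applies.
Among Petrov and Ruiz, by total federal service (lower first) (reversed rule for this group): Petrov (21 years) before Ruiz (29 years).
Among Nakamura, Saleh and Oyelaran, a combat-command-badge holder before not a combat-command-badge holder: Nakamura and Saleh (a combat-command-badge holder) before Oyelaran (not a combat-command-badge holder).
Among Nakamura and Saleh, by total federal service (lower first) (reversed rule for this group): Nakamura (2 years) before Saleh (23 years).
Full order: Petrov, Ruiz, Nakamura, Saleh, Oyelaran, Brennan.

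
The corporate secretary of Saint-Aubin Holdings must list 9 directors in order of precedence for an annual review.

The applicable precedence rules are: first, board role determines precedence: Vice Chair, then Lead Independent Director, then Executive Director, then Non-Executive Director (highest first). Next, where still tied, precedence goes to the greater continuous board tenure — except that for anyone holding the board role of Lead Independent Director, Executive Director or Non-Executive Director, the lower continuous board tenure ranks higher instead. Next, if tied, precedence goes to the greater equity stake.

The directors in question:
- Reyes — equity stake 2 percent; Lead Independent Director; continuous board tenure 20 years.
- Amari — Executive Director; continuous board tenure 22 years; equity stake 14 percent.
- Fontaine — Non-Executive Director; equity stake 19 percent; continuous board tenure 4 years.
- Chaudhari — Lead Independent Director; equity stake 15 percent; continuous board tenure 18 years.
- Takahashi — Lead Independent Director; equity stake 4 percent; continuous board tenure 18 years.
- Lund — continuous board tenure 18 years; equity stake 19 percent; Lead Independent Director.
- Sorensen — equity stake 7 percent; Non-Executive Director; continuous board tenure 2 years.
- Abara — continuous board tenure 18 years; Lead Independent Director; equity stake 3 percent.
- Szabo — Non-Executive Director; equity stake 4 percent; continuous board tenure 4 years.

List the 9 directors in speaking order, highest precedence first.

By board role: Lund, Chaudhari, Takahashi, Abara and Reyes (Lead Independent Director); then Amari (Executive Director); then Sorensen, Fontaine and Szabo (Non-Executive Director).
Among Lund, Chaudhari, Takahashi, Abara and Reyes, by continuous board tenure (lower first) (reversed rule for this group): Lund, Chaudhari, Takahashi and Abara (18 years) before Reyes (20 years).
Among Lund, Chaudhari, Takahashi and Abara, by equity stake (higher first): Lund (19 percent) before Chaudhari (15 percent) before Takahashi (4 percent) before Abara (3 percent).
Among Sorensen, Fontaine and Szabo, by continuous board tenure (lower first) (reversed rule for this group): Sorensen (2 years) before Fontaine and Szabo (4 years).
Among Fontaine and Szabo, by equity stake (higher first): Fontaine (19 percent) before Szabo (4 percent).
Full order: Lund, Chaudhari, Takahashi, Abara, Reyes, Amari, Sorensen, Fontaine, Szabo.

Lund, Chaudhari, Takahashi, Abara, Reyes, Amari, Sorensen, Fontaine, Szabo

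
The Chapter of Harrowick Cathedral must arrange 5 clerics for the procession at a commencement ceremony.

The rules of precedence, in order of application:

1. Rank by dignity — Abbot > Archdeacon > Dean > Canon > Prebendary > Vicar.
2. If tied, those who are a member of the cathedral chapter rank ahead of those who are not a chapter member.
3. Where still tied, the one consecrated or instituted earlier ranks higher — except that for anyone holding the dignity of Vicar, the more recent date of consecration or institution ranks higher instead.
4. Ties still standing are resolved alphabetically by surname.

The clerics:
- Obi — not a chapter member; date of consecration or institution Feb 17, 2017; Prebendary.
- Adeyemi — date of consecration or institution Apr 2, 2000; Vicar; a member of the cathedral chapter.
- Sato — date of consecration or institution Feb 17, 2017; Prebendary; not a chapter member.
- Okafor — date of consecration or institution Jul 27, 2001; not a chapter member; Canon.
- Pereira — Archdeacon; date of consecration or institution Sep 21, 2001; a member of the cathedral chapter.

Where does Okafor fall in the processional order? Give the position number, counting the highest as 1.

2

By dignity: Pereira (Archdeacon); then Okafor (Canon); then Obi and Sato (Prebendary); then Adeyemi (Vicar).
Obi and Sato are each not a chapter member, so the next rule applies.
Obi and Sato both have date of consecration or institution Feb 17, 2017, so the next rule applies.
Among Obi and Sato, alphabetically by surname: Obi before Sato.
Order: Pereira, Okafor, Obi, Sato, Adeyemi. So position 2.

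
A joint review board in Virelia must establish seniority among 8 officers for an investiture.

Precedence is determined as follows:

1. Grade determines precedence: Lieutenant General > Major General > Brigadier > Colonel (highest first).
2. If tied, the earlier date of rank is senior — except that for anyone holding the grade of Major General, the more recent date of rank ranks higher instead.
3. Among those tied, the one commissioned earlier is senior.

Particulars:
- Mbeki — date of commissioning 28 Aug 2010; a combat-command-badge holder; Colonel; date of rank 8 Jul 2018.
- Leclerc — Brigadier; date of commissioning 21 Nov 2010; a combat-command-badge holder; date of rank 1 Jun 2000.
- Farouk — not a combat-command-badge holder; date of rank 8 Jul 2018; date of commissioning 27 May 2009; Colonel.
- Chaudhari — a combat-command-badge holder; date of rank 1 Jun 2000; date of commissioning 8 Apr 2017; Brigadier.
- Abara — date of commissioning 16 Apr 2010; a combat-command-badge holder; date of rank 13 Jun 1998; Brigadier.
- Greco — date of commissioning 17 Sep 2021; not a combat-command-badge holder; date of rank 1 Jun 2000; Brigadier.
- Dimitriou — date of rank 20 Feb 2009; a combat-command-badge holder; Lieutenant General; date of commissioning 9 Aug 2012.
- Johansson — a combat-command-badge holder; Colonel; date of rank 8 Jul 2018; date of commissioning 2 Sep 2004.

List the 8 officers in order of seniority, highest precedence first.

By grade: Dimitriou (Lieutenant General); then Abara, Leclerc, Chaudhari and Greco (Brigadier); then Johansson, Farouk and Mbeki (Colonel).
Among Abara, Leclerc, Chaudhari and Greco, by date of rank (earlier first): Abara (13 Jun 1998) before Leclerc, Chaudhari and Greco (1 Jun 2000).
Among Leclerc, Chaudhari and Greco, by date of commissioning (earlier first): Leclerc (21 Nov 2010) before Chaudhari (8 Apr 2017) before Greco (17 Sep 2021).
Johansson, Farouk and Mbeki all have date of rank 8 Jul 2018, so the next rule applies.
Among Johansson, Farouk and Mbeki, by date of commissioning (earlier first): Johansson (2 Sep 2004) before Farouk (27 May 2009) before Mbeki (28 Aug 2010).
Full order: Dimitriou, Abara, Leclerc, Chaudhari, Greco, Johansson, Farouk, Mbeki.

Dimitriou, Abara, Leclerc, Chaudhari, Greco, Johansson, Farouk, Mbeki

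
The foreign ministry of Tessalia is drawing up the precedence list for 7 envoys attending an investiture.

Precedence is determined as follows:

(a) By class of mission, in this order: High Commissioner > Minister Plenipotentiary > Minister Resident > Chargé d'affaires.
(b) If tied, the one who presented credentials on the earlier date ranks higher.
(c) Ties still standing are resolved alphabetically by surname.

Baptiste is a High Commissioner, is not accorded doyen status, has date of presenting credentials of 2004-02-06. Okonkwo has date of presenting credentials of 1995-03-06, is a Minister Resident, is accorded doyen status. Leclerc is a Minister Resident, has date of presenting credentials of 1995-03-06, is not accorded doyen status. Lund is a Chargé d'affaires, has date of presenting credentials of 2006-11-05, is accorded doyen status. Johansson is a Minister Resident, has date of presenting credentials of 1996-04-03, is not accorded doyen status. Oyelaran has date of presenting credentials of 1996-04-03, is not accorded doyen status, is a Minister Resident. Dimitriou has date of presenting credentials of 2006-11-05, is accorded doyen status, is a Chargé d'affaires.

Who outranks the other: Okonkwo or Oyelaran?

By class of mission: Baptiste (High Commissioner); then Leclerc, Okonkwo, Johansson and Oyelaran (Minister Resident); then Dimitriou and Lund (Chargé d'affaires).
Among Leclerc, Okonkwo, Johansson and Oyelaran, by date of presenting credentials (earlier first): Leclerc and Okonkwo (1995-03-06) before Johansson and Oyelaran (1996-04-03).
Among Leclerc and Okonkwo, alphabetically by surname: Leclerc before Okonkwo.
Among Johansson and Oyelaran, alphabetically by surname: Johansson before Oyelaran.
Dimitriou and Lund both have date of presenting credentials 2006-11-05, so the next rule applies.
Among Dimitriou and Lund, alphabetically by surname: Dimitriou before Lund.
So Okonkwo takes precedence.

Okonkwo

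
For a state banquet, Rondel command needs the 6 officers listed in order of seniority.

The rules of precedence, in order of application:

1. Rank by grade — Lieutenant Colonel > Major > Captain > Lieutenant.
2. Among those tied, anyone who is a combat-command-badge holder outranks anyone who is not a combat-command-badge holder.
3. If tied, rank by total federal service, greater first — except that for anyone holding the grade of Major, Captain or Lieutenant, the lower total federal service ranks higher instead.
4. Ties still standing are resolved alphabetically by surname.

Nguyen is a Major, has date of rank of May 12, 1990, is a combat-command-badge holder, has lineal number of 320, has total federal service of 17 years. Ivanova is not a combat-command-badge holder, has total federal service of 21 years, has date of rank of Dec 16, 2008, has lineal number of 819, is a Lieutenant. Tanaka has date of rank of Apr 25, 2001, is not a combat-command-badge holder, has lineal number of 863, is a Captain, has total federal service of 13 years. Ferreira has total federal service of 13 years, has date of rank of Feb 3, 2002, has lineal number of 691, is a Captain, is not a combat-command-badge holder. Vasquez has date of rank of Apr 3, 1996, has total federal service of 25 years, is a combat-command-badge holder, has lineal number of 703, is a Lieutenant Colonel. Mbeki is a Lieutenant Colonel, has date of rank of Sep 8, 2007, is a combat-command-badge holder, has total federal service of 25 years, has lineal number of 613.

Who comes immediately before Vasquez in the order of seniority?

By grade: Mbeki and Vasquez (Lieutenant Colonel); then Nguyen (Major); then Ferreira and Tanaka (Captain); then Ivanova (Lieutenant).
Mbeki and Vasquez are each a combat-command-badge holder, so the next rule applies.
Mbeki and Vasquez both have total federal service 25 years, so the next rule applies.
Among Mbeki and Vasquez, alphabetically by surname: Mbeki before Vasquez.
Ferreira and Tanaka are each not a combat-command-badge holder, so the next rule applies.
Ferreira and Tanaka both have total federal service 13 years, so the next rule applies.
Among Ferreira and Tanaka, alphabetically by surname: Ferreira before Tanaka.
Order: Mbeki, Vasquez, Nguyen, Ferreira, Tanaka, Ivanova.

Mbeki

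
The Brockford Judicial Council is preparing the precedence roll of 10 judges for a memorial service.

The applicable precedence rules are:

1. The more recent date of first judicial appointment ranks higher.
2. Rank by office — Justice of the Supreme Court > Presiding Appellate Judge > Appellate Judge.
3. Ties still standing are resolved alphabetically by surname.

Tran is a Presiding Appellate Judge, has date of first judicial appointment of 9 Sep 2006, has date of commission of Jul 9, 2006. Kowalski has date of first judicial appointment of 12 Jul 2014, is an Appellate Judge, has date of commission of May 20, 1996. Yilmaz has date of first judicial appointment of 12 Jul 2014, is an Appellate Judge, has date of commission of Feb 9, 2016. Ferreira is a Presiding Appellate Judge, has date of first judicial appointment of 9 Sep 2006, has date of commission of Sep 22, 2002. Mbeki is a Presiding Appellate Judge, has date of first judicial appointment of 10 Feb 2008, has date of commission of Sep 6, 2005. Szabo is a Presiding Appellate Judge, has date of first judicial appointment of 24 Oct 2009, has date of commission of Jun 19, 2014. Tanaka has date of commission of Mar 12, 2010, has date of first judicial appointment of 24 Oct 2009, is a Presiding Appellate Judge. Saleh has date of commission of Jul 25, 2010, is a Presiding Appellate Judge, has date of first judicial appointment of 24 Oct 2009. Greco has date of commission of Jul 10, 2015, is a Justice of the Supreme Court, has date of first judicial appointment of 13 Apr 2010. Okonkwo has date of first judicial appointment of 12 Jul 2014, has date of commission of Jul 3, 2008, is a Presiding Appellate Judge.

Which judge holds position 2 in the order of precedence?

By date of first judicial appointment (later first): Okonkwo, Kowalski and Yilmaz (each 12 Jul 2014); then Greco (13 Apr 2010); then Saleh, Szabo and Tanaka (each 24 Oct 2009); then Mbeki (10 Feb 2008); then Ferreira and Tran (both 9 Sep 2006).
Among Okonkwo, Kowalski and Yilmaz, by office: Okonkwo (Presiding Appellate Judge) before Kowalski and Yilmaz (Appellate Judge).
Among Kowalski and Yilmaz, alphabetically by surname: Kowalski before Yilmaz.
Saleh, Szabo and Tanaka are each Presiding Appellate Judge, so the next rule applies.
Among Saleh, Szabo and Tanaka, alphabetically by surname: Saleh before Szabo before Tanaka.
Ferreira and Tran are each Presiding Appellate Judge, so the next rule applies.
Among Ferreira and Tran, alphabetically by surname: Ferreira before Tran.
Order: Okonkwo, Kowalski, Yilmaz, Greco, Saleh, Szabo, Tanaka, Mbeki, Ferreira, Tran.

Kowalski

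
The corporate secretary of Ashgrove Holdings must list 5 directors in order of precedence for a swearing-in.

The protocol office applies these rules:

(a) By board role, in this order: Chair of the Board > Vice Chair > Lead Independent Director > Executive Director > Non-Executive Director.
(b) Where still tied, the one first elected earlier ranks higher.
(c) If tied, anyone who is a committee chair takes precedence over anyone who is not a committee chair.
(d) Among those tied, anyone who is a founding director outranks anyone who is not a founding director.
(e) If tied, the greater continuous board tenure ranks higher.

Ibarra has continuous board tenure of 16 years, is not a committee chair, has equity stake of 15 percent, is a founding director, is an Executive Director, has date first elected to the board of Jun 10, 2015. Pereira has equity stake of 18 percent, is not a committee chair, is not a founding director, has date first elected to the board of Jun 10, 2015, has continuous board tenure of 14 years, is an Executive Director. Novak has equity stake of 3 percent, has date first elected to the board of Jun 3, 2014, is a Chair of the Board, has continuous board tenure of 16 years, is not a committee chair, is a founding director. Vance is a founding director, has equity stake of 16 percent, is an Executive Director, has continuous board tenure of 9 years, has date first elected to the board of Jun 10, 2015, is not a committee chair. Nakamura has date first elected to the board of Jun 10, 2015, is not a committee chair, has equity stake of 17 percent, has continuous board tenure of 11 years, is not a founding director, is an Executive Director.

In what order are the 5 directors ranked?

By board role: Novak (Chair of the Board); then Ibarra, Vance, Pereira and Nakamura (Executive Director).
Ibarra, Vance, Pereira and Nakamura all have date first elected to the board Jun 10, 2015, so the next rule applies.
Ibarra, Vance, Pereira and Nakamura are each not a committee chair, so the next rule applies.
Among Ibarra, Vance, Pereira and Nakamura, a founding director before not a founding director: Ibarra and Vance (a founding director) before Pereira and Nakamura (not a founding director).
Among Ibarra and Vance, by continuous board tenure (higher first): Ibarra (16 years) before Vance (9 years).
Among Pereira and Nakamura, by continuous board tenure (higher first): Pereira (14 years) before Nakamura (11 years).
Full order: Novak, Ibarra, Vance, Pereira, Nakamura.

Novak, Ibarra, Vance, Pereira, Nakamura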